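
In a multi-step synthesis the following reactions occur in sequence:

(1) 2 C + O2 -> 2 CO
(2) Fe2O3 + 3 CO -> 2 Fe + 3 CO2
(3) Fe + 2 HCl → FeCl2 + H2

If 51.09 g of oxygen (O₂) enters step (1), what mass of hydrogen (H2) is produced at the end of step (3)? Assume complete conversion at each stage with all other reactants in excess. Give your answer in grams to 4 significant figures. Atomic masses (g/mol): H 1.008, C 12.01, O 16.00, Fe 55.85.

M(O2) = 2(16.00) = 32.00 g/mol.
M(H2) = 2(1.008) = 2.016 g/mol.
n(O2) = 51.09 / 32.00 = 1.5966 mol.
Reaction (1): O2→CO ratio 1:2 ⇒ n(CO) = 3.1931 mol.
Reaction (2): CO→Fe ratio 3:2 ⇒ n(Fe) = 2.1288 mol.
Reaction (3): Fe→H2 ratio 1:1 ⇒ n(H2) = 2.1288 mol.
Mass of H2 = 2.1288 × 2.016 = 4.2916 g.

4.292 g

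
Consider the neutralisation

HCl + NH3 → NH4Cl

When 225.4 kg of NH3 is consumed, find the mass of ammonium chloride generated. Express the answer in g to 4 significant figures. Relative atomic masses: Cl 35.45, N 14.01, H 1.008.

707800 g

M(NH3) = 14.01 + 3(1.008) = 17.034 g/mol.
M(NH4Cl) = 14.01 + 4(1.008) + 35.45 = 53.492 g/mol.
Convert: 225.4 kg = 225400 g.
n(NH3) = 225400 g / 17.034 g/mol = 13232 mol.
From the equation the NH3:NH4Cl mole ratio is 1:1, so n(NH4Cl) = 13232 × 1/1 = 13232 mol.
Mass of NH4Cl = 13232 mol × 53.492 g/mol = 707830 g.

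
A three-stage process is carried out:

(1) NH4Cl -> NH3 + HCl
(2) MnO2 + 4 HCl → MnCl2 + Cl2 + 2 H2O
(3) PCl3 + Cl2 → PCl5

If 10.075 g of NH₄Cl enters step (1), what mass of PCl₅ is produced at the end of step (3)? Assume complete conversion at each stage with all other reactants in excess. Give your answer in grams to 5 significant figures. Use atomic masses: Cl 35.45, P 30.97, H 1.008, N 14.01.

9.8043 g

M(NH4Cl) = 14.01 + 4(1.008) + 35.45 = 53.492 g/mol.
M(PCl5) = 30.97 + 5(35.45) = 208.22 g/mol.
n(NH4Cl) = 10.075 / 53.492 = 0.188346 mol.
Reaction (1): NH4Cl→HCl ratio 1:1 ⇒ n(HCl) = 0.188346 mol.
Reaction (2): HCl→Cl2 ratio 4:1 ⇒ n(Cl2) = 0.0470865 mol.
Reaction (3): Cl2→PCl5 ratio 1:1 ⇒ n(PCl5) = 0.0470865 mol.
Mass of PCl5 = 0.0470865 × 208.22 = 9.80435 g.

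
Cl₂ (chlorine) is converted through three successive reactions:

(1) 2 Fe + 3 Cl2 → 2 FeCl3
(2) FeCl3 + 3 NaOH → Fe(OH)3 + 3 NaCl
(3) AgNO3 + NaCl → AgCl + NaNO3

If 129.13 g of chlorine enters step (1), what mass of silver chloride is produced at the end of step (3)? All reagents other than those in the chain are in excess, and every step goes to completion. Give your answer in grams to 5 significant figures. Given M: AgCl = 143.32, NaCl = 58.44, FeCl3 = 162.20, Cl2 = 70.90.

n(Cl2) = 129.13 / 70.90 = 1.82130 mol.
Reaction (1): Cl2→FeCl3 ratio 3:2 ⇒ n(FeCl3) = 1.21420 mol.
Reaction (2): FeCl3→NaCl ratio 1:3 ⇒ n(NaCl) = 3.64260 mol.
Reaction (3): NaCl→AgCl ratio 1:1 ⇒ n(AgCl) = 3.64260 mol.
Mass of AgCl = 3.64260 × 143.32 = 522.057 g.

522.06 g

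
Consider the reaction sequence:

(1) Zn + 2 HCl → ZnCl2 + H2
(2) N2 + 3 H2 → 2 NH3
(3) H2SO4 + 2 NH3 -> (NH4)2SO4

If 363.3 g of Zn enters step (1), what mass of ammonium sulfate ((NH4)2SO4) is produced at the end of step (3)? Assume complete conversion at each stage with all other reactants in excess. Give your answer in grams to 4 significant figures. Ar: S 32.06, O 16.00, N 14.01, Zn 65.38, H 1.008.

244.8 g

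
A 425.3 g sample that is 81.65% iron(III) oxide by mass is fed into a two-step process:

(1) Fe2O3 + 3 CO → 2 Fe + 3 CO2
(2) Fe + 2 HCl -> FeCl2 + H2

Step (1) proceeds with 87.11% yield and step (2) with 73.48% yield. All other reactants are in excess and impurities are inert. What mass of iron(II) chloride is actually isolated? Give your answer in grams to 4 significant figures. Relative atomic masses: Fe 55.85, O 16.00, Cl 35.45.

Pure Fe2O3 = 425.3 × 0.8165 = 347.26 g.
M(Fe2O3) = 2(55.85) + 3(16.00) = 159.70 g/mol.
M(FeCl2) = 55.85 + 2(35.45) = 126.75 g/mol.
n(Fe2O3) = 347.26 / 159.70 = 2.1744 mol.
Step 1 (Fe2O3:Fe = 1:2): theoretical n(Fe) = 4.3489 mol; at 87.11% yield, n(Fe) = 3.7883 mol.
Step 2 (Fe:FeCl2 = 1:1): theoretical n(FeCl2) = 3.7883 mol, so theoretical mass = 3.7883 × 126.75 = 480.17 g.
At 73.48% yield, actual mass of FeCl2 = 480.17 × 0.7348 = 352.83 g.

352.8 g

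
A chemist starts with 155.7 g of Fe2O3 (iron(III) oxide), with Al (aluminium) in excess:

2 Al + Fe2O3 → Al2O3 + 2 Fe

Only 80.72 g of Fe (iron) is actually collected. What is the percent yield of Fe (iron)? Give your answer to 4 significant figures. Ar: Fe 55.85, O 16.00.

74.12 %

M(Fe2O3) = 2(55.85) + 3(16.00) = 159.70 g/mol.
M(Fe) = 55.85 g/mol.
n(Fe2O3) = 155.70 g / 159.70 g/mol = 0.97495 mol.
From the equation the Fe2O3:Fe mole ratio is 1:2, so n(Fe) = 0.97495 × 2/1 = 1.9499 mol.
Mass of Fe = 1.9499 mol × 55.85 g/mol = 108.90 g.
This is the theoretical yield. Percent yield = 80.72 g / 108.90 g × 100% = 74.122%.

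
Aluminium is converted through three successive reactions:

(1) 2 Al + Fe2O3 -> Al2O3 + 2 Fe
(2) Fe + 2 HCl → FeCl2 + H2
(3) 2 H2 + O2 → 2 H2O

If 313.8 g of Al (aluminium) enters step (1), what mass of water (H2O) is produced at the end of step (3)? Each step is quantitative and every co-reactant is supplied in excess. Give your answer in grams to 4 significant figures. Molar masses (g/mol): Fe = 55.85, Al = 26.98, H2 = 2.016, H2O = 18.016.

209.5 g

n(Al) = 313.8 / 26.98 = 11.631 mol.
Reaction (1): Al→Fe ratio 2:2 ⇒ n(Fe) = 11.631 mol.
Reaction (2): Fe→H2 ratio 1:1 ⇒ n(H2) = 11.631 mol.
Reaction (3): H2→H2O ratio 2:2 ⇒ n(H2O) = 11.631 mol.
Mass of H2O = 11.631 × 18.016 = 209.54 g.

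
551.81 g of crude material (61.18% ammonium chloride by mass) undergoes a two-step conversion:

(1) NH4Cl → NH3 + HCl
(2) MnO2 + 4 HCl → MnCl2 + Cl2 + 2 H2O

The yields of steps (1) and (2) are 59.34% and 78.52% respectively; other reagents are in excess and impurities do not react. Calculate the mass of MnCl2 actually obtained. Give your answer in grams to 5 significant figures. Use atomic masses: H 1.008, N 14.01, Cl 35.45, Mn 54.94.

Pure NH4Cl = 551.81 × 0.6118 = 337.597 g.
M(NH4Cl) = 14.01 + 4(1.008) + 35.45 = 53.492 g/mol.
M(MnCl2) = 54.94 + 2(35.45) = 125.84 g/mol.
n(NH4Cl) = 337.597 / 53.492 = 6.31117 mol.
Step 1 (NH4Cl:HCl = 1:1): theoretical n(HCl) = 6.31117 mol; at 59.34% yield, n(HCl) = 3.74505 mol.
Step 2 (HCl:MnCl2 = 4:1): theoretical n(MnCl2) = 0.936263 mol, so theoretical mass = 0.936263 × 125.84 = 117.819 g.
At 78.52% yield, actual mass of MnCl2 = 117.819 × 0.7852 = 92.5117 g.

92.512 g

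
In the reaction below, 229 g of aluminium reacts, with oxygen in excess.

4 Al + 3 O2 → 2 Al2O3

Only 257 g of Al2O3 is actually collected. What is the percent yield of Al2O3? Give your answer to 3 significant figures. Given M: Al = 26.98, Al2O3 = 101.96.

59.4 %

n(Al) = 229.0 g / 26.98 g/mol = 8.488 mol.
From the equation the Al:Al2O3 mole ratio is 4:2, so n(Al2O3) = 8.488 × 2/4 = 4.244 mol.
Mass of Al2O3 = 4.244 mol × 101.96 g/mol = 432.7 g.
This is the theoretical yield. Percent yield = 257 g / 432.7 g × 100% = 59.39%.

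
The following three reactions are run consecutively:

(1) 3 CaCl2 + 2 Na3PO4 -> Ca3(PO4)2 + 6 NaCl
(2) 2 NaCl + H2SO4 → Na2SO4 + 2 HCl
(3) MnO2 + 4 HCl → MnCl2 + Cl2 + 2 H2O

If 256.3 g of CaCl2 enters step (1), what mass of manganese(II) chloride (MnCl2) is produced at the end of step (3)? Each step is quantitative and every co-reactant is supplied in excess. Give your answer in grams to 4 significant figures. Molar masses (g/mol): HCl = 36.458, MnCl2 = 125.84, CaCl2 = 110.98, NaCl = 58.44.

145.3 g

n(CaCl2) = 256.3 / 110.98 = 2.3094 mol.
Reaction (1): CaCl2→NaCl ratio 3:6 ⇒ n(NaCl) = 4.6189 mol.
Reaction (2): NaCl→HCl ratio 2:2 ⇒ n(HCl) = 4.6189 mol.
Reaction (3): HCl→MnCl2 ratio 4:1 ⇒ n(MnCl2) = 1.1547 mol.
Mass of MnCl2 = 1.1547 × 125.84 = 145.31 g.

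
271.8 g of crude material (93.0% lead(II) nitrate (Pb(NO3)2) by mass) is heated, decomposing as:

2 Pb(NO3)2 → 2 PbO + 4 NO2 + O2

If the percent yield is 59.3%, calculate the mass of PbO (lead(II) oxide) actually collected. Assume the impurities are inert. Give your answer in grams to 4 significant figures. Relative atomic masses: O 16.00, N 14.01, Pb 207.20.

Pure Pb(NO3)2 available = 271.8 g × 0.930 = 252.77 g.
M(Pb(NO3)2) = 207.20 + 2(14.01) + 6(16.00) = 331.22 g/mol.
M(PbO) = 207.20 + 16.00 = 223.20 g/mol.
n(Pb(NO3)2) = 252.77 g / 331.22 g/mol = 0.76316 mol.
From the equation the Pb(NO3)2:PbO mole ratio is 2:2, so n(PbO) = 0.76316 × 2/2 = 0.76316 mol.
Mass of PbO = 0.76316 mol × 223.20 g/mol = 170.34 g.
Actual mass collected = 170.34 g × 0.593 = 101.01 g.

101.0 g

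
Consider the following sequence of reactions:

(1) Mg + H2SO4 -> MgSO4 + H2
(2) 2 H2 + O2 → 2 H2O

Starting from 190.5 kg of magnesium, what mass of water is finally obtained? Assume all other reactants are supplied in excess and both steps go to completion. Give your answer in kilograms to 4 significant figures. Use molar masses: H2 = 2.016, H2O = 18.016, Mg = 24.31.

141.2 kg

190.5 kg = 190500 g.
n(Mg) = 190500 / 24.31 = 7836.3 mol.
Step 1 gives a 1:1 ratio of Mg to H2, so n(H2) = 7836.3 mol.
In step 2 the H2:H2O ratio is 2:2, so n(H2O) = 7836.3 mol.
Mass of H2O = 7836.3 × 18.016 = 141180 g = 141.2 kg.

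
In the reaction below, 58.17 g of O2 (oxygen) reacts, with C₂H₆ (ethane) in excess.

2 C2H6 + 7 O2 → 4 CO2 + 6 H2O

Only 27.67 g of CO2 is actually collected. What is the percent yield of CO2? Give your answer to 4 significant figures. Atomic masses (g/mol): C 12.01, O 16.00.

M(O2) = 2(16.00) = 32.00 g/mol.
M(CO2) = 12.01 + 2(16.00) = 44.01 g/mol.
n(O2) = 58.170 g / 32.00 g/mol = 1.8178 mol.
From the equation the O2:CO2 mole ratio is 7:4, so n(CO2) = 1.8178 × 4/7 = 1.0388 mol.
Mass of CO2 = 1.0388 mol × 44.01 g/mol = 45.715 g.
This is the theoretical yield. Percent yield = 27.67 g / 45.715 g × 100% = 60.527%.

60.53 %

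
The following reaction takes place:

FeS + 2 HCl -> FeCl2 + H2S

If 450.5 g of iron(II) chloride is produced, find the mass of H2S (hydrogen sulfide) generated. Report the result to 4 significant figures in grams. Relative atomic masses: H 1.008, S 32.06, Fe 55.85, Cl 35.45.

M(FeCl2) = 55.85 + 2(35.45) = 126.75 g/mol.
M(H2S) = 2(1.008) + 32.06 = 34.076 g/mol.
n(FeCl2) = 450.50 g / 126.75 g/mol = 3.5542 mol.
From the equation the FeCl2:H2S mole ratio is 1:1, so n(H2S) = 3.5542 × 1/1 = 3.5542 mol.
Mass of H2S = 3.5542 mol × 34.076 g/mol = 121.11 g.

121.1 g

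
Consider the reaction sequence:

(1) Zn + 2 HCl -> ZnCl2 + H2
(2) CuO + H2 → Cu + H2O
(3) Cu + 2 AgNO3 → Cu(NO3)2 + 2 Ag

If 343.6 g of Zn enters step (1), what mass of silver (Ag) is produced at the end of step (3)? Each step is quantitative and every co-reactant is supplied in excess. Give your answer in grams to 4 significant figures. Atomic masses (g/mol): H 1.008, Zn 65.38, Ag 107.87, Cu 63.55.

1134 g

M(Zn) = 65.38 g/mol.
M(Ag) = 107.87 g/mol.
n(Zn) = 343.6 / 65.38 = 5.2554 mol.
Reaction (1): Zn→H2 ratio 1:1 ⇒ n(H2) = 5.2554 mol.
Reaction (2): H2→Cu ratio 1:1 ⇒ n(Cu) = 5.2554 mol.
Reaction (3): Cu→Ag ratio 1:2 ⇒ n(Ag) = 10.511 mol.
Mass of Ag = 10.511 × 107.87 = 1133.8 g.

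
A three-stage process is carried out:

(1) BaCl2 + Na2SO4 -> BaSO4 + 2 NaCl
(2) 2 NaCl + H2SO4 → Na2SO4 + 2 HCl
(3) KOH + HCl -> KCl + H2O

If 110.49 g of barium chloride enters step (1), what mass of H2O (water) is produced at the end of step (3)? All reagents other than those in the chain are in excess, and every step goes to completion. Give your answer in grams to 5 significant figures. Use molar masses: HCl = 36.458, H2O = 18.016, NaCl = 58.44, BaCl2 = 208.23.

n(BaCl2) = 110.49 / 208.23 = 0.530615 mol.
Reaction (1): BaCl2→NaCl ratio 1:2 ⇒ n(NaCl) = 1.06123 mol.
Reaction (2): NaCl→HCl ratio 2:2 ⇒ n(HCl) = 1.06123 mol.
Reaction (3): HCl→H2O ratio 1:1 ⇒ n(H2O) = 1.06123 mol.
Mass of H2O = 1.06123 × 18.016 = 19.1191 g.

19.119 g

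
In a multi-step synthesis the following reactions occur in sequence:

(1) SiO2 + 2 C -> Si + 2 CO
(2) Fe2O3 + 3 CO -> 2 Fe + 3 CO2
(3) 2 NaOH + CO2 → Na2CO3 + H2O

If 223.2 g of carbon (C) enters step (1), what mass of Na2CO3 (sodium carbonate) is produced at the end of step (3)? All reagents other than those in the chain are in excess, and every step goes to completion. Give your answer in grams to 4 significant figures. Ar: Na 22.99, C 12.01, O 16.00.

M(C) = 12.01 g/mol.
M(Na2CO3) = 2(22.99) + 12.01 + 3(16.00) = 105.99 g/mol.
n(C) = 223.2 / 12.01 = 18.585 mol.
Reaction (1): C→CO ratio 2:2 ⇒ n(CO) = 18.585 mol.
Reaction (2): CO→CO2 ratio 3:3 ⇒ n(CO2) = 18.585 mol.
Reaction (3): CO2→Na2CO3 ratio 1:1 ⇒ n(Na2CO3) = 18.585 mol.
Mass of Na2CO3 = 18.585 × 105.99 = 1969.8 g.

1970 g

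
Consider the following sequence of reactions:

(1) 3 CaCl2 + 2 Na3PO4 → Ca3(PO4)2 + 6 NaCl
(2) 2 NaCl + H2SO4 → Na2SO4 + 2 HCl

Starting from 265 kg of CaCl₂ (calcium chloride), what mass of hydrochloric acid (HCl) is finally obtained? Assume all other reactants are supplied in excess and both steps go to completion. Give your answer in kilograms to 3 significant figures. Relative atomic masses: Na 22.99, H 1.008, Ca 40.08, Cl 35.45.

M(CaCl2) = 40.08 + 2(35.45) = 110.98 g/mol.
M(HCl) = 1.008 + 35.45 = 36.458 g/mol.
265 kg = 265000 g.
n(CaCl2) = 265000 / 110.98 = 2388 mol.
Step 1 gives a 3:6 ratio of CaCl2 to NaCl, so n(NaCl) = 4776 mol.
In step 2 the NaCl:HCl ratio is 2:2, so n(HCl) = 4776 mol.
Mass of HCl = 4776 × 36.458 = 174100 g = 174 kg.

174 kg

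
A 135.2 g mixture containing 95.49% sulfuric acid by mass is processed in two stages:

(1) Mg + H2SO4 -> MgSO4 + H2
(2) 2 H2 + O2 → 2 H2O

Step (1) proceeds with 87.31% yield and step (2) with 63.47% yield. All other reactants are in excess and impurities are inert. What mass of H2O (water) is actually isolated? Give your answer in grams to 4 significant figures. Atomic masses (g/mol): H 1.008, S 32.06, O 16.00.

13.14 g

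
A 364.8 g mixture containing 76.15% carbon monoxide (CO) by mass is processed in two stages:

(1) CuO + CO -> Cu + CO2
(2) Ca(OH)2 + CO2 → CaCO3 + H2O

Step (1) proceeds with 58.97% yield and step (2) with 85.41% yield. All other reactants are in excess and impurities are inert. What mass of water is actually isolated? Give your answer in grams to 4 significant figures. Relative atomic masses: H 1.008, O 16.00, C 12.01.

Pure CO = 364.8 × 0.7615 = 277.80 g.
M(CO) = 12.01 + 16.00 = 28.01 g/mol.
M(H2O) = 2(1.008) + 16.00 = 18.016 g/mol.
n(CO) = 277.80 / 28.01 = 9.9177 mol.
Step 1 (CO:CO2 = 1:1): theoretical n(CO2) = 9.9177 mol; at 58.97% yield, n(CO2) = 5.8485 mol.
Step 2 (CO2:H2O = 1:1): theoretical n(H2O) = 5.8485 mol, so theoretical mass = 5.8485 × 18.016 = 105.37 g.
At 85.41% yield, actual mass of H2O = 105.37 × 0.8541 = 89.993 g.

89.99 g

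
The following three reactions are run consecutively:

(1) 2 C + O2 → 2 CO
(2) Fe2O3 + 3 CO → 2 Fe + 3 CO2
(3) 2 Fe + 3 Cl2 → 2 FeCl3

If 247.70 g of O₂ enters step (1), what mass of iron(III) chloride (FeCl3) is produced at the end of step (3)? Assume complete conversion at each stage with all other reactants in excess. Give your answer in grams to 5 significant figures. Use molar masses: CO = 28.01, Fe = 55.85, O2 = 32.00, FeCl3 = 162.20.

n(O2) = 247.70 / 32.00 = 7.74062 mol.
Reaction (1): O2→CO ratio 1:2 ⇒ n(CO) = 15.4812 mol.
Reaction (2): CO→Fe ratio 3:2 ⇒ n(Fe) = 10.3208 mol.
Reaction (3): Fe→FeCl3 ratio 2:2 ⇒ n(FeCl3) = 10.3208 mol.
Mass of FeCl3 = 10.3208 × 162.20 = 1674.04 g.

1674.0 g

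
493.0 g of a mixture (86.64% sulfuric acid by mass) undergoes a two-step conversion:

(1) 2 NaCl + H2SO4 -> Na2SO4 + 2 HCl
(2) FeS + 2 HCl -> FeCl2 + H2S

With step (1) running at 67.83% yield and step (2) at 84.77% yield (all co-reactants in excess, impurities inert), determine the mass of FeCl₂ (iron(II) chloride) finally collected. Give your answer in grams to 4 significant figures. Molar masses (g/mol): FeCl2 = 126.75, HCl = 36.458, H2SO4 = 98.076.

317.4 g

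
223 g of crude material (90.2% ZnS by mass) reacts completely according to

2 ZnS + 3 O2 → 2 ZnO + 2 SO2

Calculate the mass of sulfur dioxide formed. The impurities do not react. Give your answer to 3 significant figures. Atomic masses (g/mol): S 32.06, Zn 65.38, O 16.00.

132 g

Mass of pure ZnS = 223 g × 0.902 = 201.1 g.
M(ZnS) = 65.38 + 32.06 = 97.44 g/mol.
M(SO2) = 32.06 + 2(16.00) = 64.06 g/mol.
n(ZnS) = 201.1 g / 97.44 g/mol = 2.064 mol.
From the equation the ZnS:SO2 mole ratio is 2:2, so n(SO2) = 2.064 × 2/2 = 2.064 mol.
Mass of SO2 = 2.064 mol × 64.06 g/mol = 132.2 g.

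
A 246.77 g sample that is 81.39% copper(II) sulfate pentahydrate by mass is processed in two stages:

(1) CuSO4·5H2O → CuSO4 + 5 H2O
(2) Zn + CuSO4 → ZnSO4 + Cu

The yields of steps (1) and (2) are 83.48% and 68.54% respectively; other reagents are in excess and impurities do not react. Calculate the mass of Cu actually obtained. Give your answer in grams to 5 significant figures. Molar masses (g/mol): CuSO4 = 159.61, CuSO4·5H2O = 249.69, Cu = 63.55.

29.249 g

Pure CuSO4·5H2O = 246.77 × 0.8139 = 200.846 g.
n(CuSO4·5H2O) = 200.846 / 249.69 = 0.804382 mol.
Step 1 (CuSO4·5H2O:CuSO4 = 1:1): theoretical n(CuSO4) = 0.804382 mol; at 83.48% yield, n(CuSO4) = 0.671498 mol.
Step 2 (CuSO4:Cu = 1:1): theoretical n(Cu) = 0.671498 mol, so theoretical mass = 0.671498 × 63.55 = 42.6737 g.
At 68.54% yield, actual mass of Cu = 42.6737 × 0.6854 = 29.2486 g.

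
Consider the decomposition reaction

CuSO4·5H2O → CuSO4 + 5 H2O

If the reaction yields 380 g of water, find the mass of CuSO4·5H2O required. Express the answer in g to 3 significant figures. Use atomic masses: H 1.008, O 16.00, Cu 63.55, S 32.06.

1050 g

M(H2O) = 2(1.008) + 16.00 = 18.016 g/mol.
M(CuSO4·5H2O) = 63.55 + 32.06 + 9(16.00) + 10(1.008) = 249.69 g/mol.
n(H2O) = 380.0 g / 18.016 g/mol = 21.09 mol.
From the equation the H2O:CuSO4·5H2O mole ratio is 5:1, so n(CuSO4·5H2O) = 21.09 × 1/5 = 4.218 mol.
Mass of CuSO4·5H2O = 4.218 mol × 249.69 g/mol = 1053 g.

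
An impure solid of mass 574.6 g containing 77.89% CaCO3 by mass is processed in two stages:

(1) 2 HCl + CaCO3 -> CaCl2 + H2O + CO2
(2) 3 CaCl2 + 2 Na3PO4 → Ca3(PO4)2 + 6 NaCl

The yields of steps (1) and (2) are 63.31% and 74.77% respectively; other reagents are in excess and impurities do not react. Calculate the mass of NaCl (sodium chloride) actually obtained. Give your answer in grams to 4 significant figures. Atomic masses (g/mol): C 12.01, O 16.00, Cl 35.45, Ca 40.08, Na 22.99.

247.4 g

Pure CaCO3 = 574.6 × 0.7789 = 447.56 g.
M(CaCO3) = 40.08 + 12.01 + 3(16.00) = 100.09 g/mol.
M(NaCl) = 22.99 + 35.45 = 58.44 g/mol.
n(CaCO3) = 447.56 / 100.09 = 4.4715 mol.
Step 1 (CaCO3:CaCl2 = 1:1): theoretical n(CaCl2) = 4.4715 mol; at 63.31% yield, n(CaCl2) = 2.8309 mol.
Step 2 (CaCl2:NaCl = 3:6): theoretical n(NaCl) = 5.6619 mol, so theoretical mass = 5.6619 × 58.44 = 330.88 g.
At 74.77% yield, actual mass of NaCl = 330.88 × 0.7477 = 247.40 g.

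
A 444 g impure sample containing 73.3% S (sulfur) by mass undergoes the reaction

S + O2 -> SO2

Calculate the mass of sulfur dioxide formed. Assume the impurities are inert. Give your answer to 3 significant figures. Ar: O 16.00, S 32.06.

Mass of pure S = 444 g × 0.733 = 325.5 g.
M(S) = 32.06 g/mol.
M(SO2) = 32.06 + 2(16.00) = 64.06 g/mol.
n(S) = 325.5 g / 32.06 g/mol = 10.15 mol.
From the equation the S:SO2 mole ratio is 1:1, so n(SO2) = 10.15 × 1/1 = 10.15 mol.
Mass of SO2 = 10.15 mol × 64.06 g/mol = 650.3 g.

650 g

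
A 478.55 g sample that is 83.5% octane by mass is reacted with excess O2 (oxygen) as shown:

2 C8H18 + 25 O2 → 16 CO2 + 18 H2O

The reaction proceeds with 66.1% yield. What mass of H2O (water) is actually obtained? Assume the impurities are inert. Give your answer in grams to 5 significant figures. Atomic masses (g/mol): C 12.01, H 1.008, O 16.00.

Pure C8H18 available = 478.55 g × 0.835 = 399.589 g.
M(C8H18) = 8(12.01) + 18(1.008) = 114.224 g/mol.
M(H2O) = 2(1.008) + 16.00 = 18.016 g/mol.
n(C8H18) = 399.589 g / 114.224 g/mol = 3.49830 mol.
From the equation the C8H18:H2O mole ratio is 2:18, so n(H2O) = 3.49830 × 18/2 = 31.4847 mol.
Mass of H2O = 31.4847 mol × 18.016 g/mol = 567.228 g.
Actual mass collected = 567.228 g × 0.661 = 374.937 g.

374.94 g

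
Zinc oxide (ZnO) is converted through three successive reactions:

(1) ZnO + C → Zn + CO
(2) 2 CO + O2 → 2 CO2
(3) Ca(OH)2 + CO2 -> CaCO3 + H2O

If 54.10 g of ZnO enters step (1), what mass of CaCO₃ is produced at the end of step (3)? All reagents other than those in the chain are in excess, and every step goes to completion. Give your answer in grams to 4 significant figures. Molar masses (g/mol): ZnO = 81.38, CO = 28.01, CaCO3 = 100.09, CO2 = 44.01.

66.54 g

n(ZnO) = 54.10 / 81.38 = 0.66478 mol.
Reaction (1): ZnO→CO ratio 1:1 ⇒ n(CO) = 0.66478 mol.
Reaction (2): CO→CO2 ratio 2:2 ⇒ n(CO2) = 0.66478 mol.
Reaction (3): CO2→CaCO3 ratio 1:1 ⇒ n(CaCO3) = 0.66478 mol.
Mass of CaCO3 = 0.66478 × 100.09 = 66.538 g.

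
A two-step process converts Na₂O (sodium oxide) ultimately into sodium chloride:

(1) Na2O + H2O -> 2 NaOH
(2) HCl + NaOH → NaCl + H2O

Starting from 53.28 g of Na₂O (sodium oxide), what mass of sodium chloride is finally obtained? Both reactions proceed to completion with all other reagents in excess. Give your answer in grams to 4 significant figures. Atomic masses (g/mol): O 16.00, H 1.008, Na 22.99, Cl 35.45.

M(Na2O) = 2(22.99) + 16.00 = 61.98 g/mol.
M(NaCl) = 22.99 + 35.45 = 58.44 g/mol.
n(Na2O) = 53.280 / 61.98 = 0.85963 mol.
Step 1 gives a 1:2 ratio of Na2O to NaOH, so n(NaOH) = 1.7193 mol.
In step 2 the NaOH:NaCl ratio is 1:1, so n(NaCl) = 1.7193 mol.
Mass of NaCl = 1.7193 × 58.44 = 100.47 g.

100.5 g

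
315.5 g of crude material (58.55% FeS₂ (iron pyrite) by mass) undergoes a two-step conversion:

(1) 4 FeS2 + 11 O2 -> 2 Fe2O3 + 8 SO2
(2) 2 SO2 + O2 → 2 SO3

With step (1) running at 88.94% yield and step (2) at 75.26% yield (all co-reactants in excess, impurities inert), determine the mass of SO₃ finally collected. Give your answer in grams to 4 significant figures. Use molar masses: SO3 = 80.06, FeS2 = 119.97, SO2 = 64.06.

Pure FeS2 = 315.5 × 0.5855 = 184.73 g.
n(FeS2) = 184.73 / 119.97 = 1.5398 mol.
Step 1 (FeS2:SO2 = 4:8): theoretical n(SO2) = 3.0795 mol; at 88.94% yield, n(SO2) = 2.7389 mol.
Step 2 (SO2:SO3 = 2:2): theoretical n(SO3) = 2.7389 mol, so theoretical mass = 2.7389 × 80.06 = 219.28 g.
At 75.26% yield, actual mass of SO3 = 219.28 × 0.7526 = 165.03 g.

165.0 g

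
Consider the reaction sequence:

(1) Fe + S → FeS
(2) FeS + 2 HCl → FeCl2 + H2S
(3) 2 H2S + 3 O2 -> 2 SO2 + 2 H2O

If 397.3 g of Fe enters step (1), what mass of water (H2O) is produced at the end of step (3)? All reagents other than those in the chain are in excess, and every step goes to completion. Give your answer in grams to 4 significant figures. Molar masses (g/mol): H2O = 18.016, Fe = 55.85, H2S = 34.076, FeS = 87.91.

n(Fe) = 397.3 / 55.85 = 7.1137 mol.
Reaction (1): Fe→FeS ratio 1:1 ⇒ n(FeS) = 7.1137 mol.
Reaction (2): FeS→H2S ratio 1:1 ⇒ n(H2S) = 7.1137 mol.
Reaction (3): H2S→H2O ratio 2:2 ⇒ n(H2O) = 7.1137 mol.
Mass of H2O = 7.1137 × 18.016 = 128.16 g.

128.2 g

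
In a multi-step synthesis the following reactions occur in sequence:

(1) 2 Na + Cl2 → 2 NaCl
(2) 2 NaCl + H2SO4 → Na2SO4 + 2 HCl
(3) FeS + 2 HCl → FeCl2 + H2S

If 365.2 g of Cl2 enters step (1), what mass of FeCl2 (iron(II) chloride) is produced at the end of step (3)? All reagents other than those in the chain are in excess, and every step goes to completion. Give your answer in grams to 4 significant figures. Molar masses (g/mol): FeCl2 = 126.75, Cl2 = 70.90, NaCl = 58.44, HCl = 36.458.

652.9 g

n(Cl2) = 365.2 / 70.90 = 5.1509 mol.
Reaction (1): Cl2→NaCl ratio 1:2 ⇒ n(NaCl) = 10.302 mol.
Reaction (2): NaCl→HCl ratio 2:2 ⇒ n(HCl) = 10.302 mol.
Reaction (3): HCl→FeCl2 ratio 2:1 ⇒ n(FeCl2) = 5.1509 mol.
Mass of FeCl2 = 5.1509 × 126.75 = 652.88 g.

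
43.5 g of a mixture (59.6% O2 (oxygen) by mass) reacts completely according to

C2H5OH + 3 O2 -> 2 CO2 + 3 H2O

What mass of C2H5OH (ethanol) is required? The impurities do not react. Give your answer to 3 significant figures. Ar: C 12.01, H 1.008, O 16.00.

12.4 g

Mass of pure O2 = 43.5 g × 0.596 = 25.93 g.
M(O2) = 2(16.00) = 32.00 g/mol.
M(C2H5OH) = 2(12.01) + 6(1.008) + 16.00 = 46.068 g/mol.
n(O2) = 25.93 g / 32.00 g/mol = 0.8102 mol.
From the equation the O2:C2H5OH mole ratio is 3:1, so n(C2H5OH) = 0.8102 × 1/3 = 0.2701 mol.
Mass of C2H5OH = 0.2701 mol × 46.068 g/mol = 12.44 g.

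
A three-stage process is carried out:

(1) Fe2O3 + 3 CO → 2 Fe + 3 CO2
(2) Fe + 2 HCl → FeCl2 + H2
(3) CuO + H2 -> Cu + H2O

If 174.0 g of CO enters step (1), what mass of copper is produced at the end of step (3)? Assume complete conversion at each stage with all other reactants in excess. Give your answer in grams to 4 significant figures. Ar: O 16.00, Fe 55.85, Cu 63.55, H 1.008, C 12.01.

263.2 g

M(CO) = 12.01 + 16.00 = 28.01 g/mol.
M(Cu) = 63.55 g/mol.
n(CO) = 174.0 / 28.01 = 6.2121 mol.
Reaction (1): CO→Fe ratio 3:2 ⇒ n(Fe) = 4.1414 mol.
Reaction (2): Fe→H2 ratio 1:1 ⇒ n(H2) = 4.1414 mol.
Reaction (3): H2→Cu ratio 1:1 ⇒ n(Cu) = 4.1414 mol.
Mass of Cu = 4.1414 × 63.55 = 263.18 g.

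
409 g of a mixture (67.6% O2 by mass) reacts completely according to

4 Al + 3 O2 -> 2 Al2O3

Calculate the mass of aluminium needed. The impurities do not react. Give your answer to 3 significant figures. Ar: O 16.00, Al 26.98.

Mass of pure O2 = 409 g × 0.676 = 276.5 g.
M(O2) = 2(16.00) = 32.00 g/mol.
M(Al) = 26.98 g/mol.
n(O2) = 276.5 g / 32.00 g/mol = 8.640 mol.
From the equation the O2:Al mole ratio is 3:4, so n(Al) = 8.640 × 4/3 = 11.52 mol.
Mass of Al = 11.52 mol × 26.98 g/mol = 310.8 g.

311 g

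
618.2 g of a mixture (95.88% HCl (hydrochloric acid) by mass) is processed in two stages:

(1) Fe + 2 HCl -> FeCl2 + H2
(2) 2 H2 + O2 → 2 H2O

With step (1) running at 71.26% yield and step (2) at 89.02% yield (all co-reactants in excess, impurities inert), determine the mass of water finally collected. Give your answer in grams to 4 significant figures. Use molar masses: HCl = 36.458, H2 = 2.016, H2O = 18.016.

92.90 g

Pure HCl = 618.2 × 0.9588 = 592.73 g.
n(HCl) = 592.73 / 36.458 = 16.258 mol.
Step 1 (HCl:H2 = 2:1): theoretical n(H2) = 8.1289 mol; at 71.26% yield, n(H2) = 5.7927 mol.
Step 2 (H2:H2O = 2:2): theoretical n(H2O) = 5.7927 mol, so theoretical mass = 5.7927 × 18.016 = 104.36 g.
At 89.02% yield, actual mass of H2O = 104.36 × 0.8902 = 92.902 g.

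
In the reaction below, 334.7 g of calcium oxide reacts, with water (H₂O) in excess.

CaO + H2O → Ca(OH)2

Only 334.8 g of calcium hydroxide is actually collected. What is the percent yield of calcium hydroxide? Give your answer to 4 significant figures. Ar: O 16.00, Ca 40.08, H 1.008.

M(CaO) = 40.08 + 16.00 = 56.08 g/mol.
M(Ca(OH)2) = 40.08 + 2(16.00) + 2(1.008) = 74.096 g/mol.
n(CaO) = 334.70 g / 56.08 g/mol = 5.9683 mol.
From the equation the CaO:Ca(OH)2 mole ratio is 1:1, so n(Ca(OH)2) = 5.9683 × 1/1 = 5.9683 mol.
Mass of Ca(OH)2 = 5.9683 mol × 74.096 g/mol = 442.22 g.
This is the theoretical yield. Percent yield = 334.8 g / 442.22 g × 100% = 75.708%.

75.71 %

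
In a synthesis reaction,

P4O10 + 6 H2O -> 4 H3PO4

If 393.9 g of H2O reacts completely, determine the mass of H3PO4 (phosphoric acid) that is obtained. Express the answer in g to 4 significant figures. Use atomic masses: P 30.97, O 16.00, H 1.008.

1428 g

M(H2O) = 2(1.008) + 16.00 = 18.016 g/mol.
M(H3PO4) = 3(1.008) + 30.97 + 4(16.00) = 97.994 g/mol.
n(H2O) = 393.90 g / 18.016 g/mol = 21.864 mol.
From the equation the H2O:H3PO4 mole ratio is 6:4, so n(H3PO4) = 21.864 × 4/6 = 14.576 mol.
Mass of H3PO4 = 14.576 mol × 97.994 g/mol = 1428.4 g.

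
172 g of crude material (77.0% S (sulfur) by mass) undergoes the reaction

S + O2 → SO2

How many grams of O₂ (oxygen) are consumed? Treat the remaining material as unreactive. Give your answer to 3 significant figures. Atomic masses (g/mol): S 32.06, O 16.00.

Mass of pure S = 172 g × 0.770 = 132.4 g.
M(S) = 32.06 g/mol.
M(O2) = 2(16.00) = 32.00 g/mol.
n(S) = 132.4 g / 32.06 g/mol = 4.131 mol.
From the equation the S:O2 mole ratio is 1:1, so n(O2) = 4.131 × 1/1 = 4.131 mol.
Mass of O2 = 4.131 mol × 32.00 g/mol = 132.2 g.

132 g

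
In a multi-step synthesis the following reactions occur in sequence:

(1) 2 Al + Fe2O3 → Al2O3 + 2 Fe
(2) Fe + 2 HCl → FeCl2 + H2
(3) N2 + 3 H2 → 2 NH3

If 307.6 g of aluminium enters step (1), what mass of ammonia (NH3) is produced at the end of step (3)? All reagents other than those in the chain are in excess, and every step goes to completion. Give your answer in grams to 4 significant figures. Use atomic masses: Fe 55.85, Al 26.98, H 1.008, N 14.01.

129.5 g

M(Al) = 26.98 g/mol.
M(NH3) = 14.01 + 3(1.008) = 17.034 g/mol.
n(Al) = 307.6 / 26.98 = 11.401 mol.
Reaction (1): Al→Fe ratio 2:2 ⇒ n(Fe) = 11.401 mol.
Reaction (2): Fe→H2 ratio 1:1 ⇒ n(H2) = 11.401 mol.
Reaction (3): H2→NH3 ratio 3:2 ⇒ n(NH3) = 7.6007 mol.
Mass of NH3 = 7.6007 × 17.034 = 129.47 g.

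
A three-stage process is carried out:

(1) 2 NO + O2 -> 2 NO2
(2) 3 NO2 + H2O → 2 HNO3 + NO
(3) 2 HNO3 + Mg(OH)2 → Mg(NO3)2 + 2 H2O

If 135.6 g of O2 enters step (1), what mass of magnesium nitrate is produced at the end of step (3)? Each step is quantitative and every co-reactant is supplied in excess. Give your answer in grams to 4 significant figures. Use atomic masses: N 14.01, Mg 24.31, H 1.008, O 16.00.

419.0 g

M(O2) = 2(16.00) = 32.00 g/mol.
M(Mg(NO3)2) = 24.31 + 2(14.01) + 6(16.00) = 148.33 g/mol.
n(O2) = 135.6 / 32.00 = 4.2375 mol.
Reaction (1): O2→NO2 ratio 1:2 ⇒ n(NO2) = 8.4750 mol.
Reaction (2): NO2→HNO3 ratio 3:2 ⇒ n(HNO3) = 5.6500 mol.
Reaction (3): HNO3→Mg(NO3)2 ratio 2:1 ⇒ n(Mg(NO3)2) = 2.8250 mol.
Mass of Mg(NO3)2 = 2.8250 × 148.33 = 419.03 g.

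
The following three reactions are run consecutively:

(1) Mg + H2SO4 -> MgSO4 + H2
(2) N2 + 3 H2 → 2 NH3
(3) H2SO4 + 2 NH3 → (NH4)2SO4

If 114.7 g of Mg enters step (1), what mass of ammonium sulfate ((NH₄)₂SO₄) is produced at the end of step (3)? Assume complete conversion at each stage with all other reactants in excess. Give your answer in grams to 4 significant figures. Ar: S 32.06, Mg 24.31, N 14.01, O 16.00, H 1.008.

M(Mg) = 24.31 g/mol.
M((NH4)2SO4) = 2(14.01) + 8(1.008) + 32.06 + 4(16.00) = 132.144 g/mol.
n(Mg) = 114.7 / 24.31 = 4.7182 mol.
Reaction (1): Mg→H2 ratio 1:1 ⇒ n(H2) = 4.7182 mol.
Reaction (2): H2→NH3 ratio 3:2 ⇒ n(NH3) = 3.1455 mol.
Reaction (3): NH3→(NH4)2SO4 ratio 2:1 ⇒ n((NH4)2SO4) = 1.5727 mol.
Mass of (NH4)2SO4 = 1.5727 × 132.144 = 207.83 g.

207.8 g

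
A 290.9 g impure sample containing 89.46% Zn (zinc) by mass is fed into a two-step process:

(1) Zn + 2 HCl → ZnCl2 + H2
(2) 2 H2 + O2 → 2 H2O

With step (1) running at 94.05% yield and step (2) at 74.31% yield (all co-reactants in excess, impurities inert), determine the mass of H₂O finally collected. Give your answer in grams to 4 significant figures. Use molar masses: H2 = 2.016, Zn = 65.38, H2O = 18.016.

50.12 g

Pure Zn = 290.9 × 0.8946 = 260.24 g.
n(Zn) = 260.24 / 65.38 = 3.9804 mol.
Step 1 (Zn:H2 = 1:1): theoretical n(H2) = 3.9804 mol; at 94.05% yield, n(H2) = 3.7436 mol.
Step 2 (H2:H2O = 2:2): theoretical n(H2O) = 3.7436 mol, so theoretical mass = 3.7436 × 18.016 = 67.444 g.
At 74.31% yield, actual mass of H2O = 67.444 × 0.7431 = 50.118 g.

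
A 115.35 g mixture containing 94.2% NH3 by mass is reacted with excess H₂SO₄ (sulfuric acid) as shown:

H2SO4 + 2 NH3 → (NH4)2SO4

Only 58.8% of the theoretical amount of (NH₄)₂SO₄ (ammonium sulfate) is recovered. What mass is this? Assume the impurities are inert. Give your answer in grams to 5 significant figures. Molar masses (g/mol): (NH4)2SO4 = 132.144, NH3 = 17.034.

Pure NH3 available = 115.35 g × 0.942 = 108.660 g.
n(NH3) = 108.660 g / 17.034 g/mol = 6.37899 mol.
From the equation the NH3:(NH4)2SO4 mole ratio is 2:1, so n((NH4)2SO4) = 6.37899 × 1/2 = 3.18949 mol.
Mass of (NH4)2SO4 = 3.18949 mol × 132.144 g/mol = 421.473 g.
Actual mass collected = 421.473 g × 0.588 = 247.826 g.

247.83 g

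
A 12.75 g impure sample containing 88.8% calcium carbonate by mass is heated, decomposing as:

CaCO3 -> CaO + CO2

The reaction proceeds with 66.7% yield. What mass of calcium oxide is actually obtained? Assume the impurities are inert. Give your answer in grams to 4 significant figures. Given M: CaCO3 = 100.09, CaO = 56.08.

Pure CaCO3 available = 12.75 g × 0.888 = 11.322 g.
n(CaCO3) = 11.322 g / 100.09 g/mol = 0.11312 mol.
From the equation the CaCO3:CaO mole ratio is 1:1, so n(CaO) = 0.11312 × 1/1 = 0.11312 mol.
Mass of CaO = 0.11312 mol × 56.08 g/mol = 6.3437 g.
Actual mass collected = 6.3437 g × 0.667 = 4.2312 g.

4.231 g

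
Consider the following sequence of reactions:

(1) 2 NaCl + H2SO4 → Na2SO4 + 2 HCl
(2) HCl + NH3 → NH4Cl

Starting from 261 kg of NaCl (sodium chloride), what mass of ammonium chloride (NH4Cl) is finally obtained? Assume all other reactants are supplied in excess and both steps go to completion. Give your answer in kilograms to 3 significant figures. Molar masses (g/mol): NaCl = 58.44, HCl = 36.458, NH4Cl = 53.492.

261 kg = 261000 g.
n(NaCl) = 261000 / 58.44 = 4466 mol.
Step 1 gives a 2:2 ratio of NaCl to HCl, so n(HCl) = 4466 mol.
In step 2 the HCl:NH4Cl ratio is 1:1, so n(NH4Cl) = 4466 mol.
Mass of NH4Cl = 4466 × 53.492 = 238900 g = 239 kg.

239 kg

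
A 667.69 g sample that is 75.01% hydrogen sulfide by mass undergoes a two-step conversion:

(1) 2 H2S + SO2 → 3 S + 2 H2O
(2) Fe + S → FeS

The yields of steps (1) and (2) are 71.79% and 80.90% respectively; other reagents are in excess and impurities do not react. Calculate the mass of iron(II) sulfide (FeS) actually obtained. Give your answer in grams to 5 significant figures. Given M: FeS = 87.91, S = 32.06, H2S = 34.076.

Pure H2S = 667.69 × 0.7501 = 500.834 g.
n(H2S) = 500.834 / 34.076 = 14.6976 mol.
Step 1 (H2S:S = 2:3): theoretical n(S) = 22.0463 mol; at 71.79% yield, n(S) = 15.8271 mol.
Step 2 (S:FeS = 1:1): theoretical n(FeS) = 15.8271 mol, so theoretical mass = 15.8271 × 87.91 = 1391.36 g.
At 80.90% yield, actual mass of FeS = 1391.36 × 0.8090 = 1125.61 g.

1125.6 g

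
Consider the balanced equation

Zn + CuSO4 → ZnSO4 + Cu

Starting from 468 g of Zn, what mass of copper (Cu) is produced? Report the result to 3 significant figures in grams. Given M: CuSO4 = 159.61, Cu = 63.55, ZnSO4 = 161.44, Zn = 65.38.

455 g

n(Zn) = 468.0 g / 65.38 g/mol = 7.158 mol.
From the equation the Zn:Cu mole ratio is 1:1, so n(Cu) = 7.158 × 1/1 = 7.158 mol.
Mass of Cu = 7.158 mol × 63.55 g/mol = 454.9 g.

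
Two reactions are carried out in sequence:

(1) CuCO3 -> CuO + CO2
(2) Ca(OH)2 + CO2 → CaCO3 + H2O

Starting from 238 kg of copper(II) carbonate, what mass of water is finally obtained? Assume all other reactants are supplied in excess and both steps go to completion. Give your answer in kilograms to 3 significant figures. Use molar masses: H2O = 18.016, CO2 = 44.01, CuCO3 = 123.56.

238 kg = 238000 g.
n(CuCO3) = 238000 / 123.56 = 1926 mol.
Step 1 gives a 1:1 ratio of CuCO3 to CO2, so n(CO2) = 1926 mol.
In step 2 the CO2:H2O ratio is 1:1, so n(H2O) = 1926 mol.
Mass of H2O = 1926 × 18.016 = 34700 g = 34.7 kg.

34.7 kg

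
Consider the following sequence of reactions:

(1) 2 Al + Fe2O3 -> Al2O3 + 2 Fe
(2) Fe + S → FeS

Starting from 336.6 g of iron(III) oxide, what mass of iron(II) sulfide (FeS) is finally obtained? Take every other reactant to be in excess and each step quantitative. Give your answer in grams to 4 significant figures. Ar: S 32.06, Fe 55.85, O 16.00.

370.6 g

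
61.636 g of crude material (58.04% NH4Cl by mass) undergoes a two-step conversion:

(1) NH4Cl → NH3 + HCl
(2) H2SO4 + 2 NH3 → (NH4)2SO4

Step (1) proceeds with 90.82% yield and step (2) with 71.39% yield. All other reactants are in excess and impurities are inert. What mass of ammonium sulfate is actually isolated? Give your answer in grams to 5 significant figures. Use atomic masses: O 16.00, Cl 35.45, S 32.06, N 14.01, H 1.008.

28.649 g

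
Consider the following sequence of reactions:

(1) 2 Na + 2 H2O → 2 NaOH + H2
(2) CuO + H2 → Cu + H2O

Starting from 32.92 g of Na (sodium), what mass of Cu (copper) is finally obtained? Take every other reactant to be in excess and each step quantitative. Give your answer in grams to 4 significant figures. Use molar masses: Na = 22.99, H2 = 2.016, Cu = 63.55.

n(Na) = 32.920 / 22.99 = 1.4319 mol.
Step 1 gives a 2:1 ratio of Na to H2, so n(H2) = 0.71596 mol.
In step 2 the H2:Cu ratio is 1:1, so n(Cu) = 0.71596 mol.
Mass of Cu = 0.71596 × 63.55 = 45.499 g.

45.50 g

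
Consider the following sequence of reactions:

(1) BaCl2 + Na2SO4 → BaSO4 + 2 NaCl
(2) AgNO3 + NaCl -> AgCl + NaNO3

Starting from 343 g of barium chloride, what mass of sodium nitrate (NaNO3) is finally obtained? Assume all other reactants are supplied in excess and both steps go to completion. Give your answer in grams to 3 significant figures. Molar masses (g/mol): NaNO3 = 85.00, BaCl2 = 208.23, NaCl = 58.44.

280 g

n(BaCl2) = 343.0 / 208.23 = 1.647 mol.
Step 1 gives a 1:2 ratio of BaCl2 to NaCl, so n(NaCl) = 3.294 mol.
In step 2 the NaCl:NaNO3 ratio is 1:1, so n(NaNO3) = 3.294 mol.
Mass of NaNO3 = 3.294 × 85.00 = 280.0 g.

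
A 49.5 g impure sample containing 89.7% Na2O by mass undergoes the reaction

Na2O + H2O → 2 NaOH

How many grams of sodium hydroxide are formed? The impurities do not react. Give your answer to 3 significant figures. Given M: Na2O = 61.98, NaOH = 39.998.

Mass of pure Na2O = 49.5 g × 0.897 = 44.40 g.
n(Na2O) = 44.40 g / 61.98 g/mol = 0.7164 mol.
From the equation the Na2O:NaOH mole ratio is 1:2, so n(NaOH) = 0.7164 × 2/1 = 1.433 mol.
Mass of NaOH = 1.433 mol × 39.998 g/mol = 57.31 g.

57.3 g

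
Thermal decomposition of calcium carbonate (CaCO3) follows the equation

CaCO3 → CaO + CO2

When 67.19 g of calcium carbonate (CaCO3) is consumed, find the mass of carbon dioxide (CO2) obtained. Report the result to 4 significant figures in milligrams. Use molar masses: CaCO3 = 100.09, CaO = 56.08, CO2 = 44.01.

29540 mg

n(CaCO3) = 67.190 g / 100.09 g/mol = 0.67130 mol.
From the equation the CaCO3:CO2 mole ratio is 1:1, so n(CO2) = 0.67130 × 1/1 = 0.67130 mol.
Mass of CO2 = 0.67130 mol × 44.01 g/mol = 29.544 g.
Converting to mg: 29.544 g = 29540 mg.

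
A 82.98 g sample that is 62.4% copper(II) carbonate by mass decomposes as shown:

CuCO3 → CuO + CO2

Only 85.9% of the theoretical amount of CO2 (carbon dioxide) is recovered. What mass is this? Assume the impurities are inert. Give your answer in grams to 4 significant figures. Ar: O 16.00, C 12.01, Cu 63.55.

Pure CuCO3 available = 82.98 g × 0.624 = 51.780 g.
M(CuCO3) = 63.55 + 12.01 + 3(16.00) = 123.56 g/mol.
M(CO2) = 12.01 + 2(16.00) = 44.01 g/mol.
n(CuCO3) = 51.780 g / 123.56 g/mol = 0.41906 mol.
From the equation the CuCO3:CO2 mole ratio is 1:1, so n(CO2) = 0.41906 × 1/1 = 0.41906 mol.
Mass of CO2 = 0.41906 mol × 44.01 g/mol = 18.443 g.
Actual mass collected = 18.443 g × 0.859 = 15.843 g.

15.84 g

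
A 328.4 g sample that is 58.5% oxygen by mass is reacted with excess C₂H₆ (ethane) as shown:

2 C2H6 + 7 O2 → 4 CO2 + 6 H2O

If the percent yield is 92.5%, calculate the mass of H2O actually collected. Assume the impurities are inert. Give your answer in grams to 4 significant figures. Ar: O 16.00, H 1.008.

85.76 g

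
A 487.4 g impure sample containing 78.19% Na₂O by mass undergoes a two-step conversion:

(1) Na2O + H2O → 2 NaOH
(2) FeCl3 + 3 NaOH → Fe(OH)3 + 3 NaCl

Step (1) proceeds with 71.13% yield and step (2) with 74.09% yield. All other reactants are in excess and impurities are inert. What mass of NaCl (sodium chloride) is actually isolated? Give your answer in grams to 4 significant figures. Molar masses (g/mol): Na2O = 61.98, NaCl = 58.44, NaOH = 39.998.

Pure Na2O = 487.4 × 0.7819 = 381.10 g.
n(Na2O) = 381.10 / 61.98 = 6.1487 mol.
Step 1 (Na2O:NaOH = 1:2): theoretical n(NaOH) = 12.297 mol; at 71.13% yield, n(NaOH) = 8.7472 mol.
Step 2 (NaOH:NaCl = 3:3): theoretical n(NaCl) = 8.7472 mol, so theoretical mass = 8.7472 × 58.44 = 511.19 g.
At 74.09% yield, actual mass of NaCl = 511.19 × 0.7409 = 378.74 g.

378.7 g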